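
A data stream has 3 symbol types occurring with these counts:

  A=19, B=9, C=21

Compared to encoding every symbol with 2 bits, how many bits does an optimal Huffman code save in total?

21

Fixed-length: 2 bits × 49 symbols = 98 bits.
Huffman merges:
merge B(9) and A(19): 28
merge C(21) and 28: 49
Huffman total = 28 + 49 = 77 bits.
Saving = 98 − 77 = 21 bits.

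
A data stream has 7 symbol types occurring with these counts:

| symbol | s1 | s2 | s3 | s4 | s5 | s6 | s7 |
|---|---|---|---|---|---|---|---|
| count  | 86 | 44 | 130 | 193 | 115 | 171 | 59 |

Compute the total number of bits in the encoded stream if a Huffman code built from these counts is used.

Merge the two smallest weights repeatedly:
s2(44) + s7(59) → 103
s1(86) + 103 → 189
s5(115) + s3(130) → 245
s6(171) + 189 → 360
s4(193) + 245 → 438
360 + 438 → 798
Each symbol's bit-cost is frequency × depth; summing gives 2133 bits (equivalently 103 + 189 + 245 + 360 + 438 + 798).

2133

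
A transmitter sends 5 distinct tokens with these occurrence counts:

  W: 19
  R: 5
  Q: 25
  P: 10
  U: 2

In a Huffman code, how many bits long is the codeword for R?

Repeatedly merge the two smallest:
merge U(2) and R(5): 7
merge 7 and P(10): 17
merge 17 and W(19): 36
merge Q(25) and 36: 61
The subtree containing R is merged 4 times, so code length = 4.

4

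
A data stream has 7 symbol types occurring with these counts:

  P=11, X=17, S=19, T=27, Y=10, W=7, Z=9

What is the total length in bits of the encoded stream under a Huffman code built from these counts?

270

Merge the two smallest weights repeatedly:
merge W(7) and Z(9): 16
merge Y(10) and P(11): 21
merge 16 and X(17): 33
merge S(19) and 21: 40
merge T(27) and 33: 60
merge 40 and 60: 100
Total encoded bits = sum of merged weights = 16 + 21 + 33 + 40 + 60 + 100 = 270.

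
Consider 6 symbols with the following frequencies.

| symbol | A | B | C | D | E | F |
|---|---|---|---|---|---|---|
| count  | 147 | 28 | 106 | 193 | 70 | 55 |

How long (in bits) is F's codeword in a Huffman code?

4

Build the tree from the bottom:
merge B(28) and F(55): 83
merge E(70) and 83: 153
merge C(106) and A(147): 253
merge 153 and D(193): 346
merge 253 and 346: 599
The subtree containing F is merged 4 times, so code length = 4.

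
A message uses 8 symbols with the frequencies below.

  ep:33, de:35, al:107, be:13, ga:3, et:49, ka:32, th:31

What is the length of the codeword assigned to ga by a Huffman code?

Huffman merges, smallest pair first:
merge ga(3) and be(13): 16
merge 16 and th(31): 47
merge ka(32) and ep(33): 65
merge de(35) and 47: 82
merge et(49) and 65: 114
merge 82 and al(107): 189
merge 114 and 189: 303
ga's leaf is at depth 5, giving a 5-bit codeword.

5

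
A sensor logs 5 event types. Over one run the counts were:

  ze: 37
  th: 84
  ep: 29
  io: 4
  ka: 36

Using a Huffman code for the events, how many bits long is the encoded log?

Build the Huffman tree bottom-up:
combine io(4), ep(29) → 33
combine 33, ka(36) → 69
combine ze(37), 69 → 106
combine th(84), 106 → 190
The encoded length is the sum of every internal node's weight: 33 + 69 + 106 + 190 = 398 bits.

398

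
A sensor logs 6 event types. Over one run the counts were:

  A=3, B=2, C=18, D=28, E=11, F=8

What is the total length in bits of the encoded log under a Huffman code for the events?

154

Merge the two smallest weights repeatedly:
merge B(2) and A(3): 5
merge 5 and F(8): 13
merge E(11) and 13: 24
merge C(18) and 24: 42
merge D(28) and 42: 70
Each symbol's bit-cost is frequency × depth; summing gives 154 bits (equivalently 5 + 13 + 24 + 42 + 70).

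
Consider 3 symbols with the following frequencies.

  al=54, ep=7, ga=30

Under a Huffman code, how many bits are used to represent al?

Repeatedly merge the two smallest:
merge ep(7) and ga(30): 37
merge 37 and al(54): 91
al sits one level below the root: a 1-bit codeword.

1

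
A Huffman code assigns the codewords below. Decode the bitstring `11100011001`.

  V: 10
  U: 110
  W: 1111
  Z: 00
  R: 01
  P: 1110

PZUR

Read left to right; each codeword is recognised as soon as it completes (prefix code):
  1110→P | 00→Z | 110→U | 01→R
Decoded message: PZUR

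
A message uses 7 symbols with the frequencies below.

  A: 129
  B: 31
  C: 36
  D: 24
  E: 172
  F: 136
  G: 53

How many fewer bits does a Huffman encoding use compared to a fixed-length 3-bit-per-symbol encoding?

Fixed-length: 3 bits × 581 symbols = 1743 bits.
Huffman merges:
combine D(24), B(31) → 55
combine C(36), G(53) → 89
combine 55, 89 → 144
combine A(129), F(136) → 265
combine 144, E(172) → 316
combine 265, 316 → 581
Huffman total = 55 + 89 + 144 + 265 + 316 + 581 = 1450 bits.
Saving = 1743 − 1450 = 293 bits.

293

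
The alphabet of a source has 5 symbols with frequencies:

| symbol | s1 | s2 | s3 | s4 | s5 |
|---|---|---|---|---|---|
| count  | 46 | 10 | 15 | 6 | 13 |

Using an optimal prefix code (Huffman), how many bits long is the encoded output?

178

Merge the two smallest weights repeatedly:
s4(6) + s2(10) → 16
s5(13) + s3(15) → 28
16 + 28 → 44
44 + s1(46) → 90
Each symbol's bit-cost is frequency × depth; summing gives 178 bits (equivalently 16 + 28 + 44 + 90).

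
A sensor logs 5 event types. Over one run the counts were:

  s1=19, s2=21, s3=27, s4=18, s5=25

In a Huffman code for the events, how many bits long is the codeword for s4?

Build the tree from the bottom:
merge s4(18) and s1(19): 37
merge s2(21) and s5(25): 46
merge s3(27) and 37: 64
merge 46 and 64: 110
The subtree containing s4 is merged 3 times, so code length = 3.

3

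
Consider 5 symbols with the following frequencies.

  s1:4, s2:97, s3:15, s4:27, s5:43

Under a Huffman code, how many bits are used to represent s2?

1

Repeatedly merge the two smallest:
merge s1(4) and s3(15): 19
merge 19 and s4(27): 46
merge s5(43) and 46: 89
merge 89 and s2(97): 186
s2 is a child of the root — depth 1, so its codeword is a single bit.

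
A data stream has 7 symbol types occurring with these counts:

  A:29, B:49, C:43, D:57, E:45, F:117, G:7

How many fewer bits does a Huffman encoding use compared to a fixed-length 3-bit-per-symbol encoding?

Fixed-length: 3 bits × 347 symbols = 1041 bits.
Huffman merges:
merge G(7) and A(29): 36
merge 36 and C(43): 79
merge E(45) and B(49): 94
merge D(57) and 79: 136
merge 94 and F(117): 211
merge 136 and 211: 347
Huffman total = 36 + 79 + 94 + 136 + 211 + 347 = 903 bits.
Saving = 1041 − 903 = 138 bits.

138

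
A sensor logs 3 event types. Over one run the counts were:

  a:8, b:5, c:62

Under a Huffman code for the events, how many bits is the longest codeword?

2

Merge the two lowest-weight nodes at each step:
b(5) + a(8) → 13
13 + c(62) → 75
The rarest symbols sit at the bottom; the longest codeword is 2 bits.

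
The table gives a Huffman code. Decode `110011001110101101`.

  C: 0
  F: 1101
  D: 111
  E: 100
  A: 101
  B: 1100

Read left to right; each codeword is recognised as soon as it completes (prefix code):
  1100→B | 1100→B | 111→D | 0→C | 101→A | 101→A
Decoded message: BBDCAA

BBDCAA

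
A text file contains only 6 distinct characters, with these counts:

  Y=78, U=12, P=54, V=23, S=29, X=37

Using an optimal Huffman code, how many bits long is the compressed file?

Greedily combine the two least-frequent nodes:
merge U(12) and V(23): 35
merge S(29) and 35: 64
merge X(37) and P(54): 91
merge 64 and Y(78): 142
merge 91 and 142: 233
The encoded length is the sum of every internal node's weight: 35 + 64 + 91 + 142 + 233 = 565 bits.

565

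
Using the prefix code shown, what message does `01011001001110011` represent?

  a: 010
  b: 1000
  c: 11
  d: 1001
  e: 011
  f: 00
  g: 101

acfdcfc

Read left to right; each codeword is recognised as soon as it completes (prefix code):
  010→a | 11→c | 00→f | 1001→d | 11→c | 00→f | 11→c
Decoded message: acfdcfc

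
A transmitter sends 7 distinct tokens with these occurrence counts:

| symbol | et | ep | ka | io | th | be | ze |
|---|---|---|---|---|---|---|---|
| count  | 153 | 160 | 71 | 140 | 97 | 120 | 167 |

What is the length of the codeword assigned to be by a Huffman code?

Huffman merges, smallest pair first:
ka(71) + th(97) → 168
be(120) + io(140) → 260
et(153) + ep(160) → 313
ze(167) + 168 → 335
260 + 313 → 573
335 + 573 → 908
be's leaf is at depth 3, giving a 3-bit codeword.

3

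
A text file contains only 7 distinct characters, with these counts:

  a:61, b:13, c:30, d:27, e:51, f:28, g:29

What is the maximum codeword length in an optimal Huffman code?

4

Merge the two lowest-weight nodes at each step:
merge b(13) and d(27): 40
merge f(28) and g(29): 57
merge c(30) and 40: 70
merge e(51) and 57: 108
merge a(61) and 70: 131
merge 108 and 131: 239
Maximum depth reached is 4.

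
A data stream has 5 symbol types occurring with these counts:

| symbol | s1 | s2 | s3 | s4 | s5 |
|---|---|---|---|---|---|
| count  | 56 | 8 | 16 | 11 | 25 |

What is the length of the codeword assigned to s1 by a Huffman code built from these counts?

1

Huffman merges, smallest pair first:
merge s2(8) and s4(11): 19
merge s3(16) and 19: 35
merge s5(25) and 35: 60
merge s1(56) and 60: 116
s1 is a child of the root — depth 1, so its codeword is a single bit.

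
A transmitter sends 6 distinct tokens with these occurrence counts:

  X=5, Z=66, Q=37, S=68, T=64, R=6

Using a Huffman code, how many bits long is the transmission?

551

Merge the two smallest weights repeatedly:
merge X(5) and R(6): 11
merge 11 and Q(37): 48
merge 48 and T(64): 112
merge Z(66) and S(68): 134
merge 112 and 134: 246
The encoded length is the sum of every internal node's weight: 11 + 48 + 112 + 134 + 246 = 551 bits.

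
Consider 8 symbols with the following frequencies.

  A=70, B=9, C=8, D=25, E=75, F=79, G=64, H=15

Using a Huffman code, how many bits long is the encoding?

Build the Huffman tree bottom-up:
merge C(8) and B(9): 17
merge H(15) and 17: 32
merge D(25) and 32: 57
merge 57 and G(64): 121
merge A(70) and E(75): 145
merge F(79) and 121: 200
merge 145 and 200: 345
The encoded length is the sum of every internal node's weight: 17 + 32 + 57 + 121 + 145 + 200 + 345 = 917 bits.

917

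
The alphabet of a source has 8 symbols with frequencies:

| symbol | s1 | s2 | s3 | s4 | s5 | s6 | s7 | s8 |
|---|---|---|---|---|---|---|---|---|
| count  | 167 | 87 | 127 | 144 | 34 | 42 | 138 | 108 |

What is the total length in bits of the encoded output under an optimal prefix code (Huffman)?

2450

Build the Huffman tree bottom-up:
combine s5(34), s6(42) → 76
combine 76, s2(87) → 163
combine s8(108), s3(127) → 235
combine s7(138), s4(144) → 282
combine 163, s1(167) → 330
combine 235, 282 → 517
combine 330, 517 → 847
The encoded length is the sum of every internal node's weight: 76 + 163 + 235 + 282 + 330 + 517 + 847 = 2450 bits.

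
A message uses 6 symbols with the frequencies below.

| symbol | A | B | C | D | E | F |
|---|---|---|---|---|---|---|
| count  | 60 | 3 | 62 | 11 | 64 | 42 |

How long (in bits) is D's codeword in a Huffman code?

Build the tree from the bottom:
B(3) + D(11) → 14
14 + F(42) → 56
56 + A(60) → 116
C(62) + E(64) → 126
116 + 126 → 242
D's leaf is at depth 4, giving a 4-bit codeword.

4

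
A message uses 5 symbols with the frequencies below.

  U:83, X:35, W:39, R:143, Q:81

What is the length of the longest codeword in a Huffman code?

Merge the two lowest-weight nodes at each step:
combine X(35), W(39) → 74
combine 74, Q(81) → 155
combine U(83), R(143) → 226
combine 155, 226 → 381
The rarest symbols sit at the bottom; the longest codeword is 3 bits.

3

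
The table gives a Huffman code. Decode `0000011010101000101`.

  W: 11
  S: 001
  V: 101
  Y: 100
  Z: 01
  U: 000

Read left to right; each codeword is recognised as soon as it completes (prefix code):
  000→U | 001→S | 101→V | 01→Z | 01→Z | 000→U | 101→V
Decoded message: USVZZUV

USVZZUV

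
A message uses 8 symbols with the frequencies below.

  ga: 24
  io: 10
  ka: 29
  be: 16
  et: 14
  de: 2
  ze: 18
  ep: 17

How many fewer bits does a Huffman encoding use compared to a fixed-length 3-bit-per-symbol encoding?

Fixed-length: 3 bits × 130 symbols = 390 bits.
Huffman merges:
combine de(2), io(10) → 12
combine 12, et(14) → 26
combine be(16), ep(17) → 33
combine ze(18), ga(24) → 42
combine 26, ka(29) → 55
combine 33, 42 → 75
combine 55, 75 → 130
Huffman total = 12 + 26 + 33 + 42 + 55 + 75 + 130 = 373 bits.
Saving = 390 − 373 = 17 bits.

17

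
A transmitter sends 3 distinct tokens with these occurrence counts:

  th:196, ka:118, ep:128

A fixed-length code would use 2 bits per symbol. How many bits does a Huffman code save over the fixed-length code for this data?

Fixed-length: 2 bits × 442 symbols = 884 bits.
Huffman merges:
ka(118) + ep(128) → 246
th(196) + 246 → 442
Huffman total = 246 + 442 = 688 bits.
Saving = 884 − 688 = 196 bits.

196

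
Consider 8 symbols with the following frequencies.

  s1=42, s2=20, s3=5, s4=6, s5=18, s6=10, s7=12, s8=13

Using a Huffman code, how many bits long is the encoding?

347

Build the Huffman tree bottom-up:
combine s3(5), s4(6) → 11
combine s6(10), 11 → 21
combine s7(12), s8(13) → 25
combine s5(18), s2(20) → 38
combine 21, 25 → 46
combine 38, s1(42) → 80
combine 46, 80 → 126
Total encoded bits = sum of merged weights = 11 + 21 + 25 + 38 + 46 + 80 + 126 = 347.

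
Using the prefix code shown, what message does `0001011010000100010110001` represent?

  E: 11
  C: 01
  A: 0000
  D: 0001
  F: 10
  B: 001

DCFFDDCFB

Read left to right; each codeword is recognised as soon as it completes (prefix code):
  0001→D | 01→C | 10→F | 10→F | 0001→D | 0001→D | 01→C | 10→F | 001→B
Decoded message: DCFFDDCFB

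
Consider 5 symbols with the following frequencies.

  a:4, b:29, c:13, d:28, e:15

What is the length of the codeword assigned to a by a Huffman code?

3

Huffman merges, smallest pair first:
combine a(4), c(13) → 17
combine e(15), 17 → 32
combine d(28), b(29) → 57
combine 32, 57 → 89
The subtree containing a is merged 3 times, so code length = 3.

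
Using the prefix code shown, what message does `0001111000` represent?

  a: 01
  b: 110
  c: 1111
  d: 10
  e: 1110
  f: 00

Read left to right; each codeword is recognised as soon as it completes (prefix code):
  00→f | 01→a | 1110→e | 00→f
Decoded message: faef

faef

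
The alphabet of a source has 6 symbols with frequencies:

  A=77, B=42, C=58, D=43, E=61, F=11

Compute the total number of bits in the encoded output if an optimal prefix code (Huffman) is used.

733

Merge the two smallest weights repeatedly:
merge F(11) and B(42): 53
merge D(43) and 53: 96
merge C(58) and E(61): 119
merge A(77) and 96: 173
merge 119 and 173: 292
The encoded length is the sum of every internal node's weight: 53 + 96 + 119 + 173 + 292 = 733 bits.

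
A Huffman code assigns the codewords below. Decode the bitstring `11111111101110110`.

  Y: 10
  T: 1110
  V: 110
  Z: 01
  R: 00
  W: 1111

WWYTV

Read left to right; each codeword is recognised as soon as it completes (prefix code):
  1111→W | 1111→W | 10→Y | 1110→T | 110→V
Decoded message: WWYTV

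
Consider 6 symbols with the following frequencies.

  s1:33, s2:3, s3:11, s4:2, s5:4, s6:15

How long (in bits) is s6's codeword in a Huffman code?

Huffman merges, smallest pair first:
combine s4(2), s2(3) → 5
combine s5(4), 5 → 9
combine 9, s3(11) → 20
combine s6(15), 20 → 35
combine s1(33), 35 → 68
The subtree containing s6 is merged 2 times, so code length = 2.

2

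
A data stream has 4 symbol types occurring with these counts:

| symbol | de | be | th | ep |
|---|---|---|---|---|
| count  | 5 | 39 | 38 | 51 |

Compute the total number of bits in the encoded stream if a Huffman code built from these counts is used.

Build the Huffman tree bottom-up:
de(5) + th(38) → 43
be(39) + 43 → 82
ep(51) + 82 → 133
Total encoded bits = sum of merged weights = 43 + 82 + 133 = 258.

258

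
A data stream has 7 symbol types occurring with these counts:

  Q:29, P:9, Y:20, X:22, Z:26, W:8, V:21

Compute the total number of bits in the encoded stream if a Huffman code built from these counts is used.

Merge the two smallest weights repeatedly:
combine W(8), P(9) → 17
combine 17, Y(20) → 37
combine V(21), X(22) → 43
combine Z(26), Q(29) → 55
combine 37, 43 → 80
combine 55, 80 → 135
Total encoded bits = sum of merged weights = 17 + 37 + 43 + 55 + 80 + 135 = 367.

367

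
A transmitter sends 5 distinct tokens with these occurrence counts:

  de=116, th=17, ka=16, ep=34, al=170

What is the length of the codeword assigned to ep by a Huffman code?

Huffman merges, smallest pair first:
ka(16) + th(17) → 33
33 + ep(34) → 67
67 + de(116) → 183
al(170) + 183 → 353
The subtree containing ep is merged 3 times, so code length = 3.

3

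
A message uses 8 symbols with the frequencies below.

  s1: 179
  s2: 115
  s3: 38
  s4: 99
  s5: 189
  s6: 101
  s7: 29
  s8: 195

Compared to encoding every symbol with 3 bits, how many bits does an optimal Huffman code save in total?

151

Fixed-length: 3 bits × 945 symbols = 2835 bits.
Huffman merges:
s7(29) + s3(38) → 67
67 + s4(99) → 166
s6(101) + s2(115) → 216
166 + s1(179) → 345
s5(189) + s8(195) → 384
216 + 345 → 561
384 + 561 → 945
Huffman total = 67 + 166 + 216 + 345 + 384 + 561 + 945 = 2684 bits.
Saving = 2835 − 2684 = 151 bits.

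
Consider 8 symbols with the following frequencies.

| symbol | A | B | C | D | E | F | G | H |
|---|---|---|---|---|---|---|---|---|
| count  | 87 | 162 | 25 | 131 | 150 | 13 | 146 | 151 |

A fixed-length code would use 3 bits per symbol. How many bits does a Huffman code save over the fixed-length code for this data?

150

Fixed-length: 3 bits × 865 symbols = 2595 bits.
Huffman merges:
combine F(13), C(25) → 38
combine 38, A(87) → 125
combine 125, D(131) → 256
combine G(146), E(150) → 296
combine H(151), B(162) → 313
combine 256, 296 → 552
combine 313, 552 → 865
Huffman total = 38 + 125 + 256 + 296 + 313 + 552 + 865 = 2445 bits.
Saving = 2595 − 2445 = 150 bits.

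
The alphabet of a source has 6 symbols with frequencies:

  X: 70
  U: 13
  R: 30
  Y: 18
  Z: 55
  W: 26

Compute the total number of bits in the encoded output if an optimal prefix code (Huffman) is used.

511

Merge the two smallest weights repeatedly:
merge U(13) and Y(18): 31
merge W(26) and R(30): 56
merge 31 and Z(55): 86
merge 56 and X(70): 126
merge 86 and 126: 212
The encoded length is the sum of every internal node's weight: 31 + 56 + 86 + 126 + 212 = 511 bits.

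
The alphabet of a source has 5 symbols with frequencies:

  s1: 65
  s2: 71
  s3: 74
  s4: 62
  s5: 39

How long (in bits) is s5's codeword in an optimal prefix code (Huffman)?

Huffman merges, smallest pair first:
combine s5(39), s4(62) → 101
combine s1(65), s2(71) → 136
combine s3(74), 101 → 175
combine 136, 175 → 311
s5's leaf is at depth 3, giving a 3-bit codeword.

3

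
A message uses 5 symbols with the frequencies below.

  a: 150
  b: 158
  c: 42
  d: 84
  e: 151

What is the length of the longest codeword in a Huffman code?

Merge the two lowest-weight nodes at each step:
c(42) + d(84) → 126
126 + a(150) → 276
e(151) + b(158) → 309
276 + 309 → 585
The rarest symbols sit at the bottom; the longest codeword is 3 bits.

3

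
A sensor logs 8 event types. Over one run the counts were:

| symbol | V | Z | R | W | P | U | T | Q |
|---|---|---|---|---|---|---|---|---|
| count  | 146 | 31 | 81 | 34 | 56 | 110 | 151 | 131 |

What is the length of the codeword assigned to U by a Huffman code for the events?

3

Huffman merges, smallest pair first:
merge Z(31) and W(34): 65
merge P(56) and 65: 121
merge R(81) and U(110): 191
merge 121 and Q(131): 252
merge V(146) and T(151): 297
merge 191 and 252: 443
merge 297 and 443: 740
U sits 3 levels below the root, so its codeword is 3 bits.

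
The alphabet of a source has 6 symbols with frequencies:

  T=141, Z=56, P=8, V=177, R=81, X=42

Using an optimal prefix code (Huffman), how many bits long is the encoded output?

Greedily combine the two least-frequent nodes:
combine P(8), X(42) → 50
combine 50, Z(56) → 106
combine R(81), 106 → 187
combine T(141), V(177) → 318
combine 187, 318 → 505
Total encoded bits = sum of merged weights = 50 + 106 + 187 + 318 + 505 = 1166.

1166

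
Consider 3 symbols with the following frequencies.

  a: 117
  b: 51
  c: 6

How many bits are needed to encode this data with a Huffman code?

231

Greedily combine the two least-frequent nodes:
c(6) + b(51) → 57
57 + a(117) → 174
The encoded length is the sum of every internal node's weight: 57 + 174 = 231 bits.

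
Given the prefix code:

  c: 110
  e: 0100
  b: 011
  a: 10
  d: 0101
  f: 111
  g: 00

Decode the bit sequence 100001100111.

agbgf

Read left to right; each codeword is recognised as soon as it completes (prefix code):
  10→a | 00→g | 011→b | 00→g | 111→f
Decoded message: agbgf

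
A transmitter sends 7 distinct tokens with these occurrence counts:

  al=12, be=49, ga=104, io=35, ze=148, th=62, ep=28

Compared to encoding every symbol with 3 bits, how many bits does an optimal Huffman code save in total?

212

Fixed-length: 3 bits × 438 symbols = 1314 bits.
Huffman merges:
merge al(12) and ep(28): 40
merge io(35) and 40: 75
merge be(49) and th(62): 111
merge 75 and ga(104): 179
merge 111 and ze(148): 259
merge 179 and 259: 438
Huffman total = 40 + 75 + 111 + 179 + 259 + 438 = 1102 bits.
Saving = 1314 − 1102 = 212 bits.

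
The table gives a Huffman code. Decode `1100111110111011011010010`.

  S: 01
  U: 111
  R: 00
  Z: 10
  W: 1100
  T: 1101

Read left to right; each codeword is recognised as soon as it completes (prefix code):
  1100→W | 111→U | 1101→T | 1101→T | 10→Z | 1101→T | 00→R | 10→Z
Decoded message: WUTTZTRZ

WUTTZTRZ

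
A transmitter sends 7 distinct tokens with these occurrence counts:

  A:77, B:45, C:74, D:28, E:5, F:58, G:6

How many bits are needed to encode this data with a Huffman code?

Merge the two smallest weights repeatedly:
combine E(5), G(6) → 11
combine 11, D(28) → 39
combine 39, B(45) → 84
combine F(58), C(74) → 132
combine A(77), 84 → 161
combine 132, 161 → 293
The encoded length is the sum of every internal node's weight: 11 + 39 + 84 + 132 + 161 + 293 = 720 bits.

720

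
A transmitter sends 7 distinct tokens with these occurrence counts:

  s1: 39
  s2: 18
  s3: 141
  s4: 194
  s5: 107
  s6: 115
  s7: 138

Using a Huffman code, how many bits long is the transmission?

Greedily combine the two least-frequent nodes:
combine s2(18), s1(39) → 57
combine 57, s5(107) → 164
combine s6(115), s7(138) → 253
combine s3(141), 164 → 305
combine s4(194), 253 → 447
combine 305, 447 → 752
Total encoded bits = sum of merged weights = 57 + 164 + 253 + 305 + 447 + 752 = 1978.

1978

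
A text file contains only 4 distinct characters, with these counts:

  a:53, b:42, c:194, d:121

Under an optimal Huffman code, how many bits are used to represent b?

3

Repeatedly merge the two smallest:
b(42) + a(53) → 95
95 + d(121) → 216
c(194) + 216 → 410
b's leaf is at depth 3, giving a 3-bit codeword.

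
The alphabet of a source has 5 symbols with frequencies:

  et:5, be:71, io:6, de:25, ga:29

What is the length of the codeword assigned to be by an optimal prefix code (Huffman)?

Huffman merges, smallest pair first:
et(5) + io(6) → 11
11 + de(25) → 36
ga(29) + 36 → 65
65 + be(71) → 136
be is merged only at the final step, so code length = 1.

1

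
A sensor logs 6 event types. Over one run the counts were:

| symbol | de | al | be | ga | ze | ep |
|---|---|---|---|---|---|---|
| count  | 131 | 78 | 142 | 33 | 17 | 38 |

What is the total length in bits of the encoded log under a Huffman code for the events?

1016

Greedily combine the two least-frequent nodes:
ze(17) + ga(33) → 50
ep(38) + 50 → 88
al(78) + 88 → 166
de(131) + be(142) → 273
166 + 273 → 439
Total encoded bits = sum of merged weights = 50 + 88 + 166 + 273 + 439 = 1016.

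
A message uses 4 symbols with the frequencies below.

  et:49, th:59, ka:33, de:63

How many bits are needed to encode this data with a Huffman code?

408

Greedily combine the two least-frequent nodes:
merge ka(33) and et(49): 82
merge th(59) and de(63): 122
merge 82 and 122: 204
The encoded length is the sum of every internal node's weight: 82 + 122 + 204 = 408 bits.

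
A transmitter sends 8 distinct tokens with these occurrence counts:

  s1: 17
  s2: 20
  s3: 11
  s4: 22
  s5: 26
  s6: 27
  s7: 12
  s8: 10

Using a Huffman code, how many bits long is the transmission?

429

Build the Huffman tree bottom-up:
merge s8(10) and s3(11): 21
merge s7(12) and s1(17): 29
merge s2(20) and 21: 41
merge s4(22) and s5(26): 48
merge s6(27) and 29: 56
merge 41 and 48: 89
merge 56 and 89: 145
Total encoded bits = sum of merged weights = 21 + 29 + 41 + 48 + 56 + 89 + 145 = 429.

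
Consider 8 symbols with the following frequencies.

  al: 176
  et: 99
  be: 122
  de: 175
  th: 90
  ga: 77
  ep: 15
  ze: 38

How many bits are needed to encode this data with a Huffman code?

2208

Greedily combine the two least-frequent nodes:
ep(15) + ze(38) → 53
53 + ga(77) → 130
th(90) + et(99) → 189
be(122) + 130 → 252
de(175) + al(176) → 351
189 + 252 → 441
351 + 441 → 792
The encoded length is the sum of every internal node's weight: 53 + 130 + 189 + 252 + 351 + 441 + 792 = 2208 bits.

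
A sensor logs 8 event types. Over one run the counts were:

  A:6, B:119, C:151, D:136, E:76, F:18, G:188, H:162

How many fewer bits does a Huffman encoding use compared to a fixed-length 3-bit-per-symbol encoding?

Fixed-length: 3 bits × 856 symbols = 2568 bits.
Huffman merges:
A(6) + F(18) → 24
24 + E(76) → 100
100 + B(119) → 219
D(136) + C(151) → 287
H(162) + G(188) → 350
219 + 287 → 506
350 + 506 → 856
Huffman total = 24 + 100 + 219 + 287 + 350 + 506 + 856 = 2342 bits.
Saving = 2568 − 2342 = 226 bits.

226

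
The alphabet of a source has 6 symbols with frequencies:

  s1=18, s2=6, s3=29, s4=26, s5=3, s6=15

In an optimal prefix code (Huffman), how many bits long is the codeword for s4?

Huffman merges, smallest pair first:
combine s5(3), s2(6) → 9
combine 9, s6(15) → 24
combine s1(18), 24 → 42
combine s4(26), s3(29) → 55
combine 42, 55 → 97
The subtree containing s4 is merged 2 times, so code length = 2.

2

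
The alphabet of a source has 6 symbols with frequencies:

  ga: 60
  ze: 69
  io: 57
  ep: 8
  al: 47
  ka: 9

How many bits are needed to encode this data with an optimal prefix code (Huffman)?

581

Greedily combine the two least-frequent nodes:
merge ep(8) and ka(9): 17
merge 17 and al(47): 64
merge io(57) and ga(60): 117
merge 64 and ze(69): 133
merge 117 and 133: 250
Each symbol's bit-cost is frequency × depth; summing gives 581 bits (equivalently 17 + 64 + 117 + 133 + 250).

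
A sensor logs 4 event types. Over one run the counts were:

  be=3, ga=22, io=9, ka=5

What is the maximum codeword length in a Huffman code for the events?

3

Merge the two lowest-weight nodes at each step:
merge be(3) and ka(5): 8
merge 8 and io(9): 17
merge 17 and ga(22): 39
Maximum depth reached is 3.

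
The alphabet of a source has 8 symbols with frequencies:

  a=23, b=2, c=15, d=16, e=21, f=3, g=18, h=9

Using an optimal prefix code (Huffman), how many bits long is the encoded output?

Merge the two smallest weights repeatedly:
merge b(2) and f(3): 5
merge 5 and h(9): 14
merge 14 and c(15): 29
merge d(16) and g(18): 34
merge e(21) and a(23): 44
merge 29 and 34: 63
merge 44 and 63: 107
Total encoded bits = sum of merged weights = 5 + 14 + 29 + 34 + 44 + 63 + 107 = 296.

296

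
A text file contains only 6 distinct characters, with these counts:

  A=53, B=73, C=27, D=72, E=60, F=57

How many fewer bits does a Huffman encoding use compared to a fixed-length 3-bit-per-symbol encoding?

145

Fixed-length: 3 bits × 342 symbols = 1026 bits.
Huffman merges:
combine C(27), A(53) → 80
combine F(57), E(60) → 117
combine D(72), B(73) → 145
combine 80, 117 → 197
combine 145, 197 → 342
Huffman total = 80 + 117 + 145 + 197 + 342 = 881 bits.
Saving = 1026 − 881 = 145 bits.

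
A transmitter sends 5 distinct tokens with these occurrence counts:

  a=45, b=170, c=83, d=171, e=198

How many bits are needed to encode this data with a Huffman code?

1462

Build the Huffman tree bottom-up:
a(45) + c(83) → 128
128 + b(170) → 298
d(171) + e(198) → 369
298 + 369 → 667
The encoded length is the sum of every internal node's weight: 128 + 298 + 369 + 667 = 1462 bits.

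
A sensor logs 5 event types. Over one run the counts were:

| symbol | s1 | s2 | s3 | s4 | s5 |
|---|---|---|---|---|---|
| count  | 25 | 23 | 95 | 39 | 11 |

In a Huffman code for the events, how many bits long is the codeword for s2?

4

Huffman merges, smallest pair first:
combine s5(11), s2(23) → 34
combine s1(25), 34 → 59
combine s4(39), 59 → 98
combine s3(95), 98 → 193
The subtree containing s2 is merged 4 times, so code length = 4.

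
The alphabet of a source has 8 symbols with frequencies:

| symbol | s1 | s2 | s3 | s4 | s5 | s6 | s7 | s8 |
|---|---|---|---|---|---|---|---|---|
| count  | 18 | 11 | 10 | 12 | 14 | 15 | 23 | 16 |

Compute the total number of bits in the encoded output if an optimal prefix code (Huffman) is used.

Merge the two smallest weights repeatedly:
s3(10) + s2(11) → 21
s4(12) + s5(14) → 26
s6(15) + s8(16) → 31
s1(18) + 21 → 39
s7(23) + 26 → 49
31 + 39 → 70
49 + 70 → 119
Each symbol's bit-cost is frequency × depth; summing gives 355 bits (equivalently 21 + 26 + 31 + 39 + 49 + 70 + 119).

355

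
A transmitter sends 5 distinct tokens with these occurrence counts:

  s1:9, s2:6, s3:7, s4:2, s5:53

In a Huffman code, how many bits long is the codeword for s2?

Build the tree from the bottom:
combine s4(2), s2(6) → 8
combine s3(7), 8 → 15
combine s1(9), 15 → 24
combine 24, s5(53) → 77
The subtree containing s2 is merged 4 times, so code length = 4.

4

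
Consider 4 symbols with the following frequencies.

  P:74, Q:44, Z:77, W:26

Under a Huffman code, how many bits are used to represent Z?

Repeatedly merge the two smallest:
W(26) + Q(44) → 70
70 + P(74) → 144
Z(77) + 144 → 221
Z is merged only at the final step, so code length = 1.

1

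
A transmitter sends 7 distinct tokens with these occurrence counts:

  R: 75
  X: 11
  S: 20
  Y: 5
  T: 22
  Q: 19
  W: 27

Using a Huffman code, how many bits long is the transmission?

Merge the two smallest weights repeatedly:
combine Y(5), X(11) → 16
combine 16, Q(19) → 35
combine S(20), T(22) → 42
combine W(27), 35 → 62
combine 42, 62 → 104
combine R(75), 104 → 179
Total encoded bits = sum of merged weights = 16 + 35 + 42 + 62 + 104 + 179 = 438.

438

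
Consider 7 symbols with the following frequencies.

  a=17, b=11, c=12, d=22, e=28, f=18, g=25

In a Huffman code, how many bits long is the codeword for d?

Huffman merges, smallest pair first:
combine b(11), c(12) → 23
combine a(17), f(18) → 35
combine d(22), 23 → 45
combine g(25), e(28) → 53
combine 35, 45 → 80
combine 53, 80 → 133
d's leaf is at depth 3, giving a 3-bit codeword.

3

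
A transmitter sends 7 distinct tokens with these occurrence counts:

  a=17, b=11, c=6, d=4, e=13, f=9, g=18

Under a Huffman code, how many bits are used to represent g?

Repeatedly merge the two smallest:
merge d(4) and c(6): 10
merge f(9) and 10: 19
merge b(11) and e(13): 24
merge a(17) and g(18): 35
merge 19 and 24: 43
merge 35 and 43: 78
The subtree containing g is merged 2 times, so code length = 2.

2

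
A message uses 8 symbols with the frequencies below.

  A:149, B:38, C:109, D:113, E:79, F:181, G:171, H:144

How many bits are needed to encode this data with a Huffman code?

Build the Huffman tree bottom-up:
merge B(38) and E(79): 117
merge C(109) and D(113): 222
merge 117 and H(144): 261
merge A(149) and G(171): 320
merge F(181) and 222: 403
merge 261 and 320: 581
merge 403 and 581: 984
Total encoded bits = sum of merged weights = 117 + 222 + 261 + 320 + 403 + 581 + 984 = 2888.

2888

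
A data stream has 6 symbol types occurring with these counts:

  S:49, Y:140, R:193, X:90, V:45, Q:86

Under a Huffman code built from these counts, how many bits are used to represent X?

Build the tree from the bottom:
merge V(45) and S(49): 94
merge Q(86) and X(90): 176
merge 94 and Y(140): 234
merge 176 and R(193): 369
merge 234 and 369: 603
X's leaf is at depth 3, giving a 3-bit codeword.

3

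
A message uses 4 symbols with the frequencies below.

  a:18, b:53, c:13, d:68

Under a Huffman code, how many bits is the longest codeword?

3

Merge the two lowest-weight nodes at each step:
combine c(13), a(18) → 31
combine 31, b(53) → 84
combine d(68), 84 → 152
The first pair merged (c, a) ends up deepest, at depth 3.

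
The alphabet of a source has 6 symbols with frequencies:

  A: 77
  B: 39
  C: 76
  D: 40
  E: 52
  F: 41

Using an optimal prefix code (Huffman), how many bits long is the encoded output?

822

Greedily combine the two least-frequent nodes:
B(39) + D(40) → 79
F(41) + E(52) → 93
C(76) + A(77) → 153
79 + 93 → 172
153 + 172 → 325
Total encoded bits = sum of merged weights = 79 + 93 + 153 + 172 + 325 = 822.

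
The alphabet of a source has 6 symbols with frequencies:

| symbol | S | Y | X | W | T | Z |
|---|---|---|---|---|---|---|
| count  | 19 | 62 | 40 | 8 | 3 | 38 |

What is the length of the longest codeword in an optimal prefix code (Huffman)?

Merge the two lowest-weight nodes at each step:
combine T(3), W(8) → 11
combine 11, S(19) → 30
combine 30, Z(38) → 68
combine X(40), Y(62) → 102
combine 68, 102 → 170
The rarest symbols sit at the bottom; the longest codeword is 4 bits.

4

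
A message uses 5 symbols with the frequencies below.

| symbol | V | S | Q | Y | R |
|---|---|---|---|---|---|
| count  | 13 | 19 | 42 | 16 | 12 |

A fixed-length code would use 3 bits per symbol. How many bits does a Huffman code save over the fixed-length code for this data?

Fixed-length: 3 bits × 102 symbols = 306 bits.
Huffman merges:
combine R(12), V(13) → 25
combine Y(16), S(19) → 35
combine 25, 35 → 60
combine Q(42), 60 → 102
Huffman total = 25 + 35 + 60 + 102 = 222 bits.
Saving = 306 − 222 = 84 bits.

84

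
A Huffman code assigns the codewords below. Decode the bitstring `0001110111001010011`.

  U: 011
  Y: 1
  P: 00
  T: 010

Read left to right; each codeword is recognised as soon as it completes (prefix code):
  00→P | 011→U | 1→Y | 011→U | 1→Y | 00→P | 1→Y | 010→T | 011→U
Decoded message: PUYUYPYTU

PUYUYPYTU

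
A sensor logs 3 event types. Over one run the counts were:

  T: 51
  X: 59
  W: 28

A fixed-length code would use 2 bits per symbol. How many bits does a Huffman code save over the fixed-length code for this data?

Fixed-length: 2 bits × 138 symbols = 276 bits.
Huffman merges:
merge W(28) and T(51): 79
merge X(59) and 79: 138
Huffman total = 79 + 138 = 217 bits.
Saving = 276 − 217 = 59 bits.

59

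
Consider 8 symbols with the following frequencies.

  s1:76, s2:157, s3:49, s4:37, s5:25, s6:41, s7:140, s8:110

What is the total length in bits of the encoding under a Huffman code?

1760

Build the Huffman tree bottom-up:
s5(25) + s4(37) → 62
s6(41) + s3(49) → 90
62 + s1(76) → 138
90 + s8(110) → 200
138 + s7(140) → 278
s2(157) + 200 → 357
278 + 357 → 635
Each symbol's bit-cost is frequency × depth; summing gives 1760 bits (equivalently 62 + 90 + 138 + 200 + 278 + 357 + 635).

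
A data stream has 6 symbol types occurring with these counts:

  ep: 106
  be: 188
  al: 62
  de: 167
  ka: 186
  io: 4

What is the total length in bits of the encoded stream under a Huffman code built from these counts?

Build the Huffman tree bottom-up:
combine io(4), al(62) → 66
combine 66, ep(106) → 172
combine de(167), 172 → 339
combine ka(186), be(188) → 374
combine 339, 374 → 713
Total encoded bits = sum of merged weights = 66 + 172 + 339 + 374 + 713 = 1664.

1664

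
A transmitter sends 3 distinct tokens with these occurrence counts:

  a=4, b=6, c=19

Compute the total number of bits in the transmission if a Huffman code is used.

Merge the two smallest weights repeatedly:
a(4) + b(6) → 10
10 + c(19) → 29
Total encoded bits = sum of merged weights = 10 + 29 = 39.

39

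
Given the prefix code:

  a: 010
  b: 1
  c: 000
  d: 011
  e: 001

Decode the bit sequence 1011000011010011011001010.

bdcdaddea

Read left to right; each codeword is recognised as soon as it completes (prefix code):
  1→b | 011→d | 000→c | 011→d | 010→a | 011→d | 011→d | 001→e | 010→a
Decoded message: bdcdaddea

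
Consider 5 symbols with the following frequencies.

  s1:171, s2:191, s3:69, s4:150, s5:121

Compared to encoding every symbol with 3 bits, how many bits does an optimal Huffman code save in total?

Fixed-length: 3 bits × 702 symbols = 2106 bits.
Huffman merges:
combine s3(69), s5(121) → 190
combine s4(150), s1(171) → 321
combine 190, s2(191) → 381
combine 321, 381 → 702
Huffman total = 190 + 321 + 381 + 702 = 1594 bits.
Saving = 2106 − 1594 = 512 bits.

512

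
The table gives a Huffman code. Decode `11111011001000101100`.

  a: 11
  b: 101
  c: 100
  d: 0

Read left to right; each codeword is recognised as soon as it completes (prefix code):
  11→a | 11→a | 101→b | 100→c | 100→c | 0→d | 101→b | 100→c
Decoded message: aabccdbc

aabccdbc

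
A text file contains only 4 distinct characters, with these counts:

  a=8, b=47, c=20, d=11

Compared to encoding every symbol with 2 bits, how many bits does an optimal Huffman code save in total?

Fixed-length: 2 bits × 86 symbols = 172 bits.
Huffman merges:
a(8) + d(11) → 19
19 + c(20) → 39
39 + b(47) → 86
Huffman total = 19 + 39 + 86 = 144 bits.
Saving = 172 − 144 = 28 bits.

28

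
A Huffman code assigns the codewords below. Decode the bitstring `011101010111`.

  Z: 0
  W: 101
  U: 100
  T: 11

ZTWZWT

Read left to right; each codeword is recognised as soon as it completes (prefix code):
  0→Z | 11→T | 101→W | 0→Z | 101→W | 11→T
Decoded message: ZTWZWT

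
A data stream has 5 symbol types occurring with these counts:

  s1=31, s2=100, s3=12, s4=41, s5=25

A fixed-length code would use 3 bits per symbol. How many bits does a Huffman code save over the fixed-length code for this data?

Fixed-length: 3 bits × 209 symbols = 627 bits.
Huffman merges:
merge s3(12) and s5(25): 37
merge s1(31) and 37: 68
merge s4(41) and 68: 109
merge s2(100) and 109: 209
Huffman total = 37 + 68 + 109 + 209 = 423 bits.
Saving = 627 − 423 = 204 bits.

204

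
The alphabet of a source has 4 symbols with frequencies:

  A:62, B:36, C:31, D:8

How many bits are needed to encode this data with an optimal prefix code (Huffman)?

Build the Huffman tree bottom-up:
merge D(8) and C(31): 39
merge B(36) and 39: 75
merge A(62) and 75: 137
Total encoded bits = sum of merged weights = 39 + 75 + 137 = 251.

251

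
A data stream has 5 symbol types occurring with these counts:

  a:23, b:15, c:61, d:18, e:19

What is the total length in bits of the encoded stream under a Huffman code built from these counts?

Greedily combine the two least-frequent nodes:
merge b(15) and d(18): 33
merge e(19) and a(23): 42
merge 33 and 42: 75
merge c(61) and 75: 136
Each symbol's bit-cost is frequency × depth; summing gives 286 bits (equivalently 33 + 42 + 75 + 136).

286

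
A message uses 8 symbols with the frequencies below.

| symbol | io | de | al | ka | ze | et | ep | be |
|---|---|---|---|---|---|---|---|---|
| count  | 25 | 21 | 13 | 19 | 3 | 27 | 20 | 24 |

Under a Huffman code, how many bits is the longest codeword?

4

Merge the two lowest-weight nodes at each step:
merge ze(3) and al(13): 16
merge 16 and ka(19): 35
merge ep(20) and de(21): 41
merge be(24) and io(25): 49
merge et(27) and 35: 62
merge 41 and 49: 90
merge 62 and 90: 152
The first pair merged (ze, al) ends up deepest, at depth 4.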